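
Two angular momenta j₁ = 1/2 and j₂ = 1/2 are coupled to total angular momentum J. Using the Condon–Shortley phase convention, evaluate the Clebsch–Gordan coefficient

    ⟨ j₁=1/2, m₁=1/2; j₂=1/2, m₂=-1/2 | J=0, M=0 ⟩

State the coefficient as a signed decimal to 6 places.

+0.707107  (= +√(1/2))

j₁+j₂−J=1  J+j₁−j₂=0  J−j₁+j₂=0  j₁+j₂+J+1=2
(j₁±m₁, j₂±m₂, J±M) = (1,0,0,1,0,0)
P² = 1/2
sum k=0..0:
  [0] +1/1 = 1
S = 1
C² = P²·S² = 1/2 ; C = +0.707107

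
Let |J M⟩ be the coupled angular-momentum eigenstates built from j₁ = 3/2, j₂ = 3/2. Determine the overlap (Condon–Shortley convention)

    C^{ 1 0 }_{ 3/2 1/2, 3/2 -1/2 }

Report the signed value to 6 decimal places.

−√(1/20) = -0.223607

√[3·2!1!1!/5! · 2!1!1!2!1!1!] = √(1/5)
  +(−1)^0/∏(0,2,1,1,0,0)! = 1/2  (running 1/2)
  +(−1)^1/∏(1,1,0,0,1,1)! = -1  (running -1/2)
⟨..|..⟩ = √(1/5)·(-1/2) = -0.223607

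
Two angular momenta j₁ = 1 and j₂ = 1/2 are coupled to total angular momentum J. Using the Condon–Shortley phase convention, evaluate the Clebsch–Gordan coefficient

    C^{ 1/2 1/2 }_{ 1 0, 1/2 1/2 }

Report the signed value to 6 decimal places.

j₁+j₂−J=1  J+j₁−j₂=1  J−j₁+j₂=0  j₁+j₂+J+1=3
(j₁±m₁, j₂±m₂, J±M) = (1,1,1,0,1,0)
P² = 1/3
sum k=1..1:
  [1] −1/1 = -1
S = -1
C² = P²·S² = 1/3 ; C = -0.577350

−√(1/3) = -0.577350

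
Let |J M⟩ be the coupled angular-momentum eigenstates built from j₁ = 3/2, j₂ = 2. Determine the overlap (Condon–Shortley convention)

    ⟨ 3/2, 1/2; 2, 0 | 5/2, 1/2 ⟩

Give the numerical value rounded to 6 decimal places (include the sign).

triangle: 1!×2!×3!/7! = 12/5040
(j±m)!: 2!×1!×2!×2!×3!×2! = 96
prefactor² = (2J+1)×Δ×N² = 48/35
  k=0: +1/(0!×1!×1!×2!×1!×1!) = 1/2
  k=1: −1/(1!×0!×0!×1!×2!×2!) = -1/4
Σ = 1/4  ⇒  CG² = 48/35×1/4² = 3/35
CG = +√(3/35) = +0.292770

+√(3/35) = +0.292770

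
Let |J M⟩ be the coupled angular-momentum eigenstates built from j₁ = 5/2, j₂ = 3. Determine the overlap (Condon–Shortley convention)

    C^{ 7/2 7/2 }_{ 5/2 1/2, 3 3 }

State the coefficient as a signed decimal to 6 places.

triangle: 2!*3!*4!/10! = 288/3628800
(j±m)!: 3!*2!*6!*0!*7!*0! = 43545600
prefactor² = (2J+1)*Δ*N² = 27648
  k=2: +1/(2!*0!*0!*4!*3!*0!) = 1/288
Σ = 1/288  ⇒  CG² = 27648*1/288² = 1/3
CG = +√(1/3) = +0.577350

+√(1/3) = +0.577350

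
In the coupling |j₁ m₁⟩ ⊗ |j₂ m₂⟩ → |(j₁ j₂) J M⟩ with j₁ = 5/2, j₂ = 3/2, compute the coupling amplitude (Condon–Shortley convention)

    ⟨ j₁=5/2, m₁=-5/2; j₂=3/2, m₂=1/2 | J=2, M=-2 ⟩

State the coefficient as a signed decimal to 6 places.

j₁+j₂−J=2  J+j₁−j₂=3  J−j₁+j₂=1  j₁+j₂+J+1=7
(j₁±m₁, j₂±m₂, J±M) = (0,5,2,1,0,4)
P² = 480/7
sum k=2..2:
  [2] +1/12 = 1/12
S = 1/12
C² = P²·S² = 10/21 ; C = +0.690066

+0.690066  (= +√(10/21))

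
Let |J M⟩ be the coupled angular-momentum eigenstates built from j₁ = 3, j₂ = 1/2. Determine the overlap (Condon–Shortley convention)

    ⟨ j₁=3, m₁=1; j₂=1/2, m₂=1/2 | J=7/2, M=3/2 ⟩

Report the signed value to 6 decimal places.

triangle: 0!·6!·1!/8! = 720/40320
(j±m)!: 4!·2!·1!·0!·5!·2! = 11520
prefactor² = (2J+1)·Δ·N² = 11520/7
  k=0: +1/(0!·0!·2!·1!·4!·0!) = 1/48
Σ = 1/48  ⇒  CG² = 11520/7·1/48² = 5/7
CG = +√(5/7) = +0.845154

+0.845154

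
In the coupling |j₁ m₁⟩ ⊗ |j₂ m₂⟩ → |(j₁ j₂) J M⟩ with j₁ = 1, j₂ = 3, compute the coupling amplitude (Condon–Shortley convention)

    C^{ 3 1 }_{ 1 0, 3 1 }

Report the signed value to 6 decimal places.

√[7·1!1!5!/8! · 1!1!4!2!4!2!] = √(48)
  +(−1)^0/∏(0,1,1,4,0,1)! = 1/24  (running 1/24)
  +(−1)^1/∏(1,0,0,3,1,2)! = -1/12  (running -1/24)
⟨..|..⟩ = √(48)·(-1/24) = -0.288675

-0.288675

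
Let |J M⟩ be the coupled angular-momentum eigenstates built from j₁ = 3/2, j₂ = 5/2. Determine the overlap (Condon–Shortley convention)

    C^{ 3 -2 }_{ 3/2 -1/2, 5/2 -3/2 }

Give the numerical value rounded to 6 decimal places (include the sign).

+√(1/12) = +0.288675

j₁+j₂−J=1  J+j₁−j₂=2  J−j₁+j₂=4  j₁+j₂+J+1=8
(j₁±m₁, j₂±m₂, J±M) = (1,2,1,4,1,5)
P² = 48
sum k=0..1:
  [0] +1/12 = 1/12
  [1] −1/24 = -1/24
S = 1/24
C² = P²·S² = 1/12 ; C = +0.288675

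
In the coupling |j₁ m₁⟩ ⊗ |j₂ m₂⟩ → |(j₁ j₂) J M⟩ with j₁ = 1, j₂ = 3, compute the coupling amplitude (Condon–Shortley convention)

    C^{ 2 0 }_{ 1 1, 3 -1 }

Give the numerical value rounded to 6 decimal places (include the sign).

triangle: 2!*0!*4!/7! = 48/5040
(j±m)!: 2!*0!*2!*4!*2!*2! = 384
prefactor² = (2J+1)*Δ*N² = 128/7
  k=0: +1/(0!*2!*0!*2!*0!*2!) = 1/8
Σ = 1/8  ⇒  CG² = 128/7*1/8² = 2/7
CG = +√(2/7) = +0.534522

+0.534522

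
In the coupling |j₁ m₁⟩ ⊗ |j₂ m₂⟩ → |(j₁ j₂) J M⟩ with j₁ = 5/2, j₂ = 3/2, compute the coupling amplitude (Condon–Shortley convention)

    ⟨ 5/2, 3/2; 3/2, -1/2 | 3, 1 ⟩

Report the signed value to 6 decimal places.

√[7·1!4!2!/8! · 4!1!1!2!4!2!] = √(96/5)
  +(−1)^0/∏(0,1,1,1,3,1)! = 1/6  (running 1/6)
  +(−1)^1/∏(1,0,0,0,4,2)! = -1/48  (running 7/48)
⟨..|..⟩ = √(96/5)·(7/48) = +0.639010

+√(49/120) ≈ +0.639010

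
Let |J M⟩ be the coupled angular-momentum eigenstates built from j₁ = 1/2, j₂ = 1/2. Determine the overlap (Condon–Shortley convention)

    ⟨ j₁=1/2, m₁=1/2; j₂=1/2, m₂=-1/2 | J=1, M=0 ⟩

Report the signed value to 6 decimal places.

+0.707107

j₁+j₂−J=0  J+j₁−j₂=1  J−j₁+j₂=1  j₁+j₂+J+1=3
(j₁±m₁, j₂±m₂, J±M) = (1,0,0,1,1,1)
P² = 1/2
sum k=0..0:
  [0] +1/1 = 1
S = 1
C² = P²·S² = 1/2 ; C = +0.707107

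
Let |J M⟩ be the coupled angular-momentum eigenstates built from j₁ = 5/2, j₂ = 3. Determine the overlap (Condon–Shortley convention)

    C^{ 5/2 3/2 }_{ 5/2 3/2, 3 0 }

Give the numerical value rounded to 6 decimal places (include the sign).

−√(7/30) = -0.483046

triangle: 3!×2!×3!/9! = 72/362880
(j±m)!: 4!×1!×3!×3!×4!×1! = 20736
prefactor² = (2J+1)×Δ×N² = 864/35
  k=0: +1/(0!×3!×1!×3!×1!×0!) = 1/36
  k=1: −1/(1!×2!×0!×2!×2!×1!) = -1/8
Σ = -7/72  ⇒  CG² = 864/35×(-7/72)² = 7/30
CG = −√(7/30) = -0.483046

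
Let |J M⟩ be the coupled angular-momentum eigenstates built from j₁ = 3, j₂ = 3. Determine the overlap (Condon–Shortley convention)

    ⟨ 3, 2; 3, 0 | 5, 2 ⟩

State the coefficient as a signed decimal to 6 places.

√[11·1!5!5!/12! · 5!1!3!3!7!3!] = √(43200)
  +(−1)^0/∏(0,1,1,3,4,2)! = 1/288  (running 1/288)
  +(−1)^1/∏(1,0,0,2,5,3)! = -1/1440  (running 1/360)
⟨..|..⟩ = √(43200)·(1/360) = +0.577350

+0.577350  (= +√(1/3))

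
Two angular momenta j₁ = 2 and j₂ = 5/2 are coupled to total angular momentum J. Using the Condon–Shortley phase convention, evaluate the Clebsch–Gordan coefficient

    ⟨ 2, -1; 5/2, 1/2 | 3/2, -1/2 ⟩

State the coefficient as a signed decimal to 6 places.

+√(5/21) ≈ +0.487950

j₁+j₂−J=3  J+j₁−j₂=1  J−j₁+j₂=2  j₁+j₂+J+1=7
(j₁±m₁, j₂±m₂, J±M) = (1,3,3,2,1,2)
P² = 48/35
sum k=2..3:
  [2] +1/2 = 1/2
  [3] −1/12 = -1/12
S = 5/12
C² = P²·S² = 5/21 ; C = +0.487950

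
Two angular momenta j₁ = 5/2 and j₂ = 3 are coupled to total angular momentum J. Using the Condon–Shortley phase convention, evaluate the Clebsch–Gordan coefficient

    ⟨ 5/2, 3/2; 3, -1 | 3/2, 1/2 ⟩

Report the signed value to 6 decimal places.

−√(7/30) = -0.483046

triangle: 4!*1!*2!/8! = 48/40320
(j±m)!: 4!*1!*2!*4!*2!*1! = 2304
prefactor² = (2J+1)*Δ*N² = 384/35
  k=0: +1/(0!*4!*1!*2!*0!*0!) = 1/48
  k=1: −1/(1!*3!*0!*1!*1!*1!) = -1/6
Σ = -7/48  ⇒  CG² = 384/35*(-7/48)² = 7/30
CG = −√(7/30) = -0.483046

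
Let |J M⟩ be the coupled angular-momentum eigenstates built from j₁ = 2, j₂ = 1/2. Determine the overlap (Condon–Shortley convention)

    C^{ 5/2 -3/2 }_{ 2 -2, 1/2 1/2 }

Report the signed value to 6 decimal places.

j₁+j₂−J=0  J+j₁−j₂=4  J−j₁+j₂=1  j₁+j₂+J+1=6
(j₁±m₁, j₂±m₂, J±M) = (0,4,1,0,1,4)
P² = 576/5
sum k=0..0:
  [0] +1/24 = 1/24
S = 1/24
C² = P²·S² = 1/5 ; C = +0.447214

+√(1/5) ≈ +0.447214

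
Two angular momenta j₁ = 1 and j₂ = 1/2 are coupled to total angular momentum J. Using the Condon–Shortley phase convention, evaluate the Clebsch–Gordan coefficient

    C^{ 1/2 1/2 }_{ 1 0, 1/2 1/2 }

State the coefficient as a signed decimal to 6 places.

-0.577350

√[2·1!1!0!/3! · 1!1!1!0!1!0!] = √(1/3)
  +(−1)^1/∏(1,0,0,0,1,0)! = -1  (running -1)
⟨..|..⟩ = √(1/3)·(-1) = -0.577350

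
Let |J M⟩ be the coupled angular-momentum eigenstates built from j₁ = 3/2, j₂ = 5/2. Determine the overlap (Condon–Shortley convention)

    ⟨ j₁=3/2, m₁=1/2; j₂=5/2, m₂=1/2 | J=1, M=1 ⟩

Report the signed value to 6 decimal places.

−√(3/20) ≈ -0.387298

j₁+j₂−J=3  J+j₁−j₂=0  J−j₁+j₂=2  j₁+j₂+J+1=6
(j₁±m₁, j₂±m₂, J±M) = (2,1,3,2,2,0)
P² = 12/5
sum k=1..1:
  [1] −1/4 = -1/4
S = -1/4
C² = P²·S² = 3/20 ; C = -0.387298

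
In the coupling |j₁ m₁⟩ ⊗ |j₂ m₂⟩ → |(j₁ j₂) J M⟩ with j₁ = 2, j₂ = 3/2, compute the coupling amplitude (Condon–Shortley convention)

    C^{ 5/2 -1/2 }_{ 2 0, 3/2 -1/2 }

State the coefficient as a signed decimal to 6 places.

triangle: 1!·3!·2!/7! = 12/5040
(j±m)!: 2!·2!·1!·2!·2!·3! = 96
prefactor² = (2J+1)·Δ·N² = 48/35
  k=0: +1/(0!·1!·2!·1!·1!·1!) = 1/2
  k=1: −1/(1!·0!·1!·0!·2!·2!) = -1/4
Σ = 1/4  ⇒  CG² = 48/35·1/4² = 3/35
CG = +√(3/35) = +0.292770

+√(3/35) ≈ +0.292770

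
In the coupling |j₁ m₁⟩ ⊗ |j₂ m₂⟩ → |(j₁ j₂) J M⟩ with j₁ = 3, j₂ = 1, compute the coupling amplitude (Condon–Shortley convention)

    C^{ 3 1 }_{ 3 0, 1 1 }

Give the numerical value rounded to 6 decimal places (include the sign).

triangle: 1!*5!*1!/8! = 120/40320
(j±m)!: 3!*3!*2!*0!*4!*2! = 3456
prefactor² = (2J+1)*Δ*N² = 72
  k=1: −1/(1!*0!*2!*1!*3!*0!) = -1/12
Σ = -1/12  ⇒  CG² = 72*(-1/12)² = 1/2
CG = −√(1/2) = -0.707107

-0.707107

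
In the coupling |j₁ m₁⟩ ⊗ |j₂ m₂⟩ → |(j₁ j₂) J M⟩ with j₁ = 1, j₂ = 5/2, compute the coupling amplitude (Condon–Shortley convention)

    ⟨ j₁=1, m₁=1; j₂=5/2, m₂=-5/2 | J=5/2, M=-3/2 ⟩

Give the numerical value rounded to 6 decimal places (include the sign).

j₁+j₂−J=1  J+j₁−j₂=1  J−j₁+j₂=4  j₁+j₂+J+1=7
(j₁±m₁, j₂±m₂, J±M) = (2,0,0,5,1,4)
P² = 1152/7
sum k=0..0:
  [0] +1/24 = 1/24
S = 1/24
C² = P²·S² = 2/7 ; C = +0.534522

+√(2/7) = +0.534522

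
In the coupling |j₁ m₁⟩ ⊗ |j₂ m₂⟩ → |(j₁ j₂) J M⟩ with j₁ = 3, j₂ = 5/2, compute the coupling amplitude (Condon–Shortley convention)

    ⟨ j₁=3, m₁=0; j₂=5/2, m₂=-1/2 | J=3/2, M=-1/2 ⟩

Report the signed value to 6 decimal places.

+√(4/35) = +0.338062

√[4·4!2!1!/8! · 3!3!2!3!1!2!] = √(144/35)
  +(−1)^1/∏(1,3,2,1,0,0)! = -1/12  (running -1/12)
  +(−1)^2/∏(2,2,1,0,1,1)! = 1/4  (running 1/6)
⟨..|..⟩ = √(144/35)·(1/6) = +0.338062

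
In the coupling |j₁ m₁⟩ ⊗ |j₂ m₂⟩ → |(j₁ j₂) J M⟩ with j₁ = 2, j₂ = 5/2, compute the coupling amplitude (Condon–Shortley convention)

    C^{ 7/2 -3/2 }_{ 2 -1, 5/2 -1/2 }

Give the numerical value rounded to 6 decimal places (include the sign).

√[8·1!3!4!/9! · 1!3!2!3!2!5!] = √(384/7)
  +(−1)^0/∏(0,1,3,2,0,2)! = 1/24  (running 1/24)
  +(−1)^1/∏(1,0,2,1,1,3)! = -1/12  (running -1/24)
⟨..|..⟩ = √(384/7)·(-1/24) = -0.308607

-0.308607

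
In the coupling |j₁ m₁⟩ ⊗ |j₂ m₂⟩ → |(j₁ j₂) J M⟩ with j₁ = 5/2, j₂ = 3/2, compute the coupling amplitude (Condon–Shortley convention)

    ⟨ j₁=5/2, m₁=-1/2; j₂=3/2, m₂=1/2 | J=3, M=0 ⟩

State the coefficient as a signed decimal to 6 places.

triangle: 1!×4!×2!/8! = 48/40320
(j±m)!: 2!×3!×2!×1!×3!×3! = 864
prefactor² = (2J+1)×Δ×N² = 36/5
  k=0: +1/(0!×1!×3!×2!×1!×0!) = 1/12
  k=1: −1/(1!×0!×2!×1!×2!×1!) = -1/4
Σ = -1/6  ⇒  CG² = 36/5×(-1/6)² = 1/5
CG = −√(1/5) = -0.447214

−√(1/5) = -0.447214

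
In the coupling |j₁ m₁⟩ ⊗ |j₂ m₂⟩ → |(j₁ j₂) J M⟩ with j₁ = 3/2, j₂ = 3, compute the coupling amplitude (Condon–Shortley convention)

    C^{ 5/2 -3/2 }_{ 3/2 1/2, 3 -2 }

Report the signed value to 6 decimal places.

j₁+j₂−J=2  J+j₁−j₂=1  J−j₁+j₂=4  j₁+j₂+J+1=8
(j₁±m₁, j₂±m₂, J±M) = (2,1,1,5,1,4)
P² = 288/7
sum k=0..1:
  [0] +1/12 = 1/12
  [1] −1/24 = -1/24
S = 1/24
C² = P²·S² = 1/14 ; C = +0.267261

+√(1/14) ≈ +0.267261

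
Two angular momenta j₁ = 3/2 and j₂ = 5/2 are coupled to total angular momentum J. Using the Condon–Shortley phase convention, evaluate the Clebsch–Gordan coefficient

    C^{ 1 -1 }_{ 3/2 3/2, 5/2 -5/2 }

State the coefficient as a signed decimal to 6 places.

+√(1/2) ≈ +0.707107

√[3·3!0!2!/6! · 3!0!0!5!0!2!] = √(72)
  +(−1)^0/∏(0,3,0,0,0,2)! = 1/12  (running 1/12)
⟨..|..⟩ = √(72)·(1/12) = +0.707107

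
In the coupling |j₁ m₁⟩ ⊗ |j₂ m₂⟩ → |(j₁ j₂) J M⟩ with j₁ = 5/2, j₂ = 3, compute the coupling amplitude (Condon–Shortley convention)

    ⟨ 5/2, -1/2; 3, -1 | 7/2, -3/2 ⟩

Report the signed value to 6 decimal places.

j₁+j₂−J=2  J+j₁−j₂=3  J−j₁+j₂=4  j₁+j₂+J+1=10
(j₁±m₁, j₂±m₂, J±M) = (2,3,2,4,2,5)
P² = 3072/35
sum k=0..2:
  [0] +1/48 = 1/48
  [1] −1/12 = -1/12
  [2] +1/96 = 1/96
S = -5/96
C² = P²·S² = 5/21 ; C = -0.487950

-0.487950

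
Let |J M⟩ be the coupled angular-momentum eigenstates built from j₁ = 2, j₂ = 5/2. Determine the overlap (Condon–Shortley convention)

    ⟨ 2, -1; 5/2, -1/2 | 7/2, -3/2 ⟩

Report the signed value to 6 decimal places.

triangle: 1!×3!×4!/9! = 144/362880
(j±m)!: 1!×3!×2!×3!×2!×5! = 17280
prefactor² = (2J+1)×Δ×N² = 384/7
  k=0: +1/(0!×1!×3!×2!×0!×2!) = 1/24
  k=1: −1/(1!×0!×2!×1!×1!×3!) = -1/12
Σ = -1/24  ⇒  CG² = 384/7×(-1/24)² = 2/21
CG = −√(2/21) = -0.308607

−√(2/21) ≈ -0.308607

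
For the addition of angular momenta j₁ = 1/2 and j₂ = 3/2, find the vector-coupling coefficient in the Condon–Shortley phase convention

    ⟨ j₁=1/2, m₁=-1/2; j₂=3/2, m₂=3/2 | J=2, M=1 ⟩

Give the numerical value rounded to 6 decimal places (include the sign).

j₁+j₂−J=0  J+j₁−j₂=1  J−j₁+j₂=3  j₁+j₂+J+1=5
(j₁±m₁, j₂±m₂, J±M) = (0,1,3,0,3,1)
P² = 9
sum k=0..0:
  [0] +1/6 = 1/6
S = 1/6
C² = P²·S² = 1/4 ; C = +0.500000

+√(1/4) ≈ +0.500000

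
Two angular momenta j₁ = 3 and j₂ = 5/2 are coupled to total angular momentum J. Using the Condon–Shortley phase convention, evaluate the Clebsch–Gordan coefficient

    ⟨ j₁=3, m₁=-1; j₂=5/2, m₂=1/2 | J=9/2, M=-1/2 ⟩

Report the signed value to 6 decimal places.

-0.480500

j₁+j₂−J=1  J+j₁−j₂=5  J−j₁+j₂=4  j₁+j₂+J+1=11
(j₁±m₁, j₂±m₂, J±M) = (2,4,3,2,4,5)
P² = 92160/77
sum k=0..1:
  [0] +1/144 = 1/144
  [1] −1/48 = -1/48
S = -1/72
C² = P²·S² = 160/693 ; C = -0.480500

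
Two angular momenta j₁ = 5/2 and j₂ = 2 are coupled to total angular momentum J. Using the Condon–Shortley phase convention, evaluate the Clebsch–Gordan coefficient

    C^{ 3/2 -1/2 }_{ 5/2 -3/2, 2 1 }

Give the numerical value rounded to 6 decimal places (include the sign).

j₁+j₂−J=3  J+j₁−j₂=2  J−j₁+j₂=1  j₁+j₂+J+1=7
(j₁±m₁, j₂±m₂, J±M) = (1,4,3,1,1,2)
P² = 96/35
sum k=2..3:
  [2] +1/4 = 1/4
  [3] −1/6 = -1/6
S = 1/12
C² = P²·S² = 2/105 ; C = +0.138013

+√(2/105) ≈ +0.138013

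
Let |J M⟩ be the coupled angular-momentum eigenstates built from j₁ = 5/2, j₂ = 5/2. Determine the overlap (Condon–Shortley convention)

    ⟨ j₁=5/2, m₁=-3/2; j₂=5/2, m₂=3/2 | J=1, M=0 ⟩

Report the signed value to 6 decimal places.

√[3·4!1!1!/7! · 1!4!4!1!1!1!] = √(288/35)
  +(−1)^3/∏(3,1,1,1,0,0)! = -1/6  (running -1/6)
  +(−1)^4/∏(4,0,0,0,1,1)! = 1/24  (running -1/8)
⟨..|..⟩ = √(288/35)·(-1/8) = -0.358569

−√(9/70) = -0.358569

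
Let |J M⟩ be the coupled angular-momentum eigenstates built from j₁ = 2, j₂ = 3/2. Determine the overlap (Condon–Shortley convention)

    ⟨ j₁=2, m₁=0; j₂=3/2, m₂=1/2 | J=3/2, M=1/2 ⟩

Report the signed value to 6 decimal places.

-0.447214

√[4·2!2!1!/6! · 2!2!2!1!2!1!] = √(16/45)
  +(−1)^1/∏(1,1,1,1,1,0)! = -1  (running -1)
  +(−1)^2/∏(2,0,0,0,2,1)! = 1/4  (running -3/4)
⟨..|..⟩ = √(16/45)·(-3/4) = -0.447214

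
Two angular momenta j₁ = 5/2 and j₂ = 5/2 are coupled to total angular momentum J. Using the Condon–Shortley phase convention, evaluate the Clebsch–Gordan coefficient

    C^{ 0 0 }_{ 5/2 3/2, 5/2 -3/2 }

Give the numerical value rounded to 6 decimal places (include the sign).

−√(1/6) = -0.408248

√[1·5!0!0!/6! · 4!1!1!4!0!0!] = √(96)
  +(−1)^1/∏(1,4,0,0,0,0)! = -1/24  (running -1/24)
⟨..|..⟩ = √(96)·(-1/24) = -0.408248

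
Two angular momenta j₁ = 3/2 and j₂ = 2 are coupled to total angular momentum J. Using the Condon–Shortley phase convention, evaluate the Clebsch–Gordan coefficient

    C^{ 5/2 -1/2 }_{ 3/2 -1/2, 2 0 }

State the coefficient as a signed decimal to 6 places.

√[6·1!2!3!/7! · 1!2!2!2!2!3!] = √(48/35)
  +(−1)^0/∏(0,1,2,2,0,1)! = 1/4  (running 1/4)
  +(−1)^1/∏(1,0,1,1,1,2)! = -1/2  (running -1/4)
⟨..|..⟩ = √(48/35)·(-1/4) = -0.292770

−√(3/35) = -0.292770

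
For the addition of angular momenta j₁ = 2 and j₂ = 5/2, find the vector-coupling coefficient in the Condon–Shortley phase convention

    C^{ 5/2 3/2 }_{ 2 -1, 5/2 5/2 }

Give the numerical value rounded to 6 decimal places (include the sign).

√[6·2!2!3!/8! · 1!3!5!0!4!1!] = √(432/7)
  +(−1)^2/∏(2,0,1,3,1,0)! = 1/12  (running 1/12)
⟨..|..⟩ = √(432/7)·(1/12) = +0.654654

+0.654654  (= +√(3/7))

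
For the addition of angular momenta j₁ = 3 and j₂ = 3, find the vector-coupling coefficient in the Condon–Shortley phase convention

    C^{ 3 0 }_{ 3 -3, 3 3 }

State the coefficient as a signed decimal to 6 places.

triangle: 3!·3!·3!/10! = 216/3628800
(j±m)!: 0!·6!·6!·0!·3!·3! = 18662400
prefactor² = (2J+1)·Δ·N² = 7776
  k=3: −1/(3!·0!·3!·3!·0!·0!) = -1/216
Σ = -1/216  ⇒  CG² = 7776·(-1/216)² = 1/6
CG = −√(1/6) = -0.408248

−√(1/6) = -0.408248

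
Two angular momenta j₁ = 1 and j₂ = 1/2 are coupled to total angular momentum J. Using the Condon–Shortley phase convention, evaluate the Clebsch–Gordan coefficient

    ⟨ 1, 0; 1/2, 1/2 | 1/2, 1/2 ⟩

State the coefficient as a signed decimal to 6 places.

−√(1/3) = -0.577350

√[2·1!1!0!/3! · 1!1!1!0!1!0!] = √(1/3)
  +(−1)^1/∏(1,0,0,0,1,0)! = -1  (running -1)
⟨..|..⟩ = √(1/3)·(-1) = -0.577350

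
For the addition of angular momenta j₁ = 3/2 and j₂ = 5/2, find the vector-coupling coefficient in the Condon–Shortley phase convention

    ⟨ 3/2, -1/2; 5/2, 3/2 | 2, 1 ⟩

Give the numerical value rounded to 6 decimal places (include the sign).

+√(1/42) ≈ +0.154303

√[5·2!1!3!/7! · 1!2!4!1!3!1!] = √(24/7)
  +(−1)^1/∏(1,1,1,3,0,0)! = -1/6  (running -1/6)
  +(−1)^2/∏(2,0,0,2,1,1)! = 1/4  (running 1/12)
⟨..|..⟩ = √(24/7)·(1/12) = +0.154303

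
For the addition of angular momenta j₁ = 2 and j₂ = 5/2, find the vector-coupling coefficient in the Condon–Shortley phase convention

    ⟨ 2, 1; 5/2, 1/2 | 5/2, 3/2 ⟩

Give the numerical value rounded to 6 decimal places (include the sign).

√[6·2!2!3!/8! · 3!1!3!2!4!1!] = √(216/35)
  +(−1)^0/∏(0,2,1,3,1,0)! = 1/12  (running 1/12)
  +(−1)^1/∏(1,1,0,2,2,1)! = -1/4  (running -1/6)
⟨..|..⟩ = √(216/35)·(-1/6) = -0.414039

-0.414039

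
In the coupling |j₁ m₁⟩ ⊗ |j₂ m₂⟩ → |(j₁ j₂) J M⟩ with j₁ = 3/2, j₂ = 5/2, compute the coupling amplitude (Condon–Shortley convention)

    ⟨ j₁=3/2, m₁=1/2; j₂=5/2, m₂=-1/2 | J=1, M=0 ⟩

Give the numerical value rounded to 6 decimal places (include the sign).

−√(3/10) ≈ -0.547723

triangle: 3!×0!×2!/6! = 12/720
(j±m)!: 2!×1!×2!×3!×1!×1! = 24
prefactor² = (2J+1)×Δ×N² = 6/5
  k=1: −1/(1!×2!×0!×1!×0!×1!) = -1/2
Σ = -1/2  ⇒  CG² = 6/5×(-1/2)² = 3/10
CG = −√(3/10) = -0.547723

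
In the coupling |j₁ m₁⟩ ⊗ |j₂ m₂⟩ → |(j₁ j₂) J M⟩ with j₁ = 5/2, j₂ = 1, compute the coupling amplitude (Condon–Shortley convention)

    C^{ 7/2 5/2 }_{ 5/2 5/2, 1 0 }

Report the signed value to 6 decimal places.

+√(2/7) = +0.534522

j₁+j₂−J=0  J+j₁−j₂=5  J−j₁+j₂=2  j₁+j₂+J+1=8
(j₁±m₁, j₂±m₂, J±M) = (5,0,1,1,6,1)
P² = 28800/7
sum k=0..0:
  [0] +1/120 = 1/120
S = 1/120
C² = P²·S² = 2/7 ; C = +0.534522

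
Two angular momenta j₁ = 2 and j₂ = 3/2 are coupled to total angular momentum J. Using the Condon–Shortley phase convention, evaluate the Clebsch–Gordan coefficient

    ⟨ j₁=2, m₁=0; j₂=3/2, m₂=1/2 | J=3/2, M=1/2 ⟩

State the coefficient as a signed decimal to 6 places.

√[4·2!2!1!/6! · 2!2!2!1!2!1!] = √(16/45)
  +(−1)^1/∏(1,1,1,1,1,0)! = -1  (running -1)
  +(−1)^2/∏(2,0,0,0,2,1)! = 1/4  (running -3/4)
⟨..|..⟩ = √(16/45)·(-3/4) = -0.447214

−√(1/5) ≈ -0.447214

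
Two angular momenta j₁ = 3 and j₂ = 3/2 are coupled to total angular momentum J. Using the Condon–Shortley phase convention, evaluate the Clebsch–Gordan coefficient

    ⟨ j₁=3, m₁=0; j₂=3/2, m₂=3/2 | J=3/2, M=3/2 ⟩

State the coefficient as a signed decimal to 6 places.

−√(1/35) = -0.169031

triangle: 3!·3!·0!/7! = 36/5040
(j±m)!: 3!·3!·3!·0!·3!·0! = 1296
prefactor² = (2J+1)·Δ·N² = 1296/35
  k=3: −1/(3!·0!·0!·0!·3!·0!) = -1/36
Σ = -1/36  ⇒  CG² = 1296/35·(-1/36)² = 1/35
CG = −√(1/35) = -0.169031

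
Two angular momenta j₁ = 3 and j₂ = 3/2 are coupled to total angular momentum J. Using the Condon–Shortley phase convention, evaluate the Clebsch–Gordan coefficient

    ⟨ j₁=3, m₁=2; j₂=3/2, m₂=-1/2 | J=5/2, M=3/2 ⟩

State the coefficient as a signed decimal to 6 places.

j₁+j₂−J=2  J+j₁−j₂=4  J−j₁+j₂=1  j₁+j₂+J+1=8
(j₁±m₁, j₂±m₂, J±M) = (5,1,1,2,4,1)
P² = 288/7
sum k=0..1:
  [0] +1/12 = 1/12
  [1] −1/24 = -1/24
S = 1/24
C² = P²·S² = 1/14 ; C = +0.267261

+0.267261  (= +√(1/14))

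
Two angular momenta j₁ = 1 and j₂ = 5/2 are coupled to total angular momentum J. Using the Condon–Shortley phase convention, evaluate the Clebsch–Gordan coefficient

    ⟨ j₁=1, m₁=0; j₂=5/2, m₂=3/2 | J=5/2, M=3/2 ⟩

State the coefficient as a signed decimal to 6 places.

-0.507093

triangle: 1!×1!×4!/7! = 24/5040
(j±m)!: 1!×1!×4!×1!×4!×1! = 576
prefactor² = (2J+1)×Δ×N² = 576/35
  k=0: +1/(0!×1!×1!×4!×0!×0!) = 1/24
  k=1: −1/(1!×0!×0!×3!×1!×1!) = -1/6
Σ = -1/8  ⇒  CG² = 576/35×(-1/8)² = 9/35
CG = −√(9/35) = -0.507093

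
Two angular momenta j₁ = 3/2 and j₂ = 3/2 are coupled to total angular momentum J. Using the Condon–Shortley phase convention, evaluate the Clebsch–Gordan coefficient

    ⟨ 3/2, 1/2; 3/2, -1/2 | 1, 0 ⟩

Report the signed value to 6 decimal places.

√[3·2!1!1!/5! · 2!1!1!2!1!1!] = √(1/5)
  +(−1)^0/∏(0,2,1,1,0,0)! = 1/2  (running 1/2)
  +(−1)^1/∏(1,1,0,0,1,1)! = -1  (running -1/2)
⟨..|..⟩ = √(1/5)·(-1/2) = -0.223607

-0.223607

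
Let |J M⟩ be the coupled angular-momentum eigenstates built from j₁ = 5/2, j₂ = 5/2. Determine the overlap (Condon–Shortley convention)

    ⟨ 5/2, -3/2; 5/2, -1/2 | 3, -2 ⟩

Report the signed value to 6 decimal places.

-0.288675

√[7·2!3!3!/9! · 1!4!2!3!1!5!] = √(48)
  +(−1)^1/∏(1,1,3,1,0,2)! = -1/12  (running -1/12)
  +(−1)^2/∏(2,0,2,0,1,3)! = 1/24  (running -1/24)
⟨..|..⟩ = √(48)·(-1/24) = -0.288675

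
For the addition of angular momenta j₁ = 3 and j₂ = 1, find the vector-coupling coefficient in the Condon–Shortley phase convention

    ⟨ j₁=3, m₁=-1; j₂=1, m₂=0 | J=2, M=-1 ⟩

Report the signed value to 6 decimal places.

triangle: 2!×4!×0!/7! = 48/5040
(j±m)!: 2!×4!×1!×1!×1!×3! = 288
prefactor² = (2J+1)×Δ×N² = 96/7
  k=1: −1/(1!×1!×3!×0!×1!×0!) = -1/6
Σ = -1/6  ⇒  CG² = 96/7×(-1/6)² = 8/21
CG = −√(8/21) = -0.617213

−√(8/21) = -0.617213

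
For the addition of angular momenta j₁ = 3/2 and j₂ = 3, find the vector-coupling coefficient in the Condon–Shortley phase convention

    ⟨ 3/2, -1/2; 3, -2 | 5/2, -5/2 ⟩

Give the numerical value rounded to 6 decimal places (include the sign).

j₁+j₂−J=2  J+j₁−j₂=1  J−j₁+j₂=4  j₁+j₂+J+1=8
(j₁±m₁, j₂±m₂, J±M) = (1,2,1,5,0,5)
P² = 1440/7
sum k=1..1:
  [1] −1/24 = -1/24
S = -1/24
C² = P²·S² = 5/14 ; C = -0.597614

-0.597614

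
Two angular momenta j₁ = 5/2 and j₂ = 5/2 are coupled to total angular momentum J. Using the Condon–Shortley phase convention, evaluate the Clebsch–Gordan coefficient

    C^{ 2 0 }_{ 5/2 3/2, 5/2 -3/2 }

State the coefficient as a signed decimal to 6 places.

triangle: 3!·2!·2!/8! = 24/40320
(j±m)!: 4!·1!·1!·4!·2!·2! = 2304
prefactor² = (2J+1)·Δ·N² = 48/7
  k=0: +1/(0!·3!·1!·1!·1!·1!) = 1/6
  k=1: −1/(1!·2!·0!·0!·2!·2!) = -1/8
Σ = 1/24  ⇒  CG² = 48/7·1/24² = 1/84
CG = +√(1/84) = +0.109109

+0.109109  (= +√(1/84))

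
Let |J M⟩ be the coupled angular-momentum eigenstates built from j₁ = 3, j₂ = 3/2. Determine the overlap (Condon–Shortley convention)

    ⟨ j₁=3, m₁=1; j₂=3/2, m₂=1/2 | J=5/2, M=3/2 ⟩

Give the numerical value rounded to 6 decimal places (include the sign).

triangle: 2!*4!*1!/8! = 48/40320
(j±m)!: 4!*2!*2!*1!*4!*1! = 2304
prefactor² = (2J+1)*Δ*N² = 576/35
  k=1: −1/(1!*1!*1!*1!*3!*0!) = -1/6
  k=2: +1/(2!*0!*0!*0!*4!*1!) = 1/48
Σ = -7/48  ⇒  CG² = 576/35*(-7/48)² = 7/20
CG = −√(7/20) = -0.591608

-0.591608  (= −√(7/20))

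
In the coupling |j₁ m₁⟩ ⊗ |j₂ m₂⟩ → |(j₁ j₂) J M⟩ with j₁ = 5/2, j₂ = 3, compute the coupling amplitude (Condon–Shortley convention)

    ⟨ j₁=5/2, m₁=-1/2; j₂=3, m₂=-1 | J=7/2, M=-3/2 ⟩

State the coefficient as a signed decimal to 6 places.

j₁+j₂−J=2  J+j₁−j₂=3  J−j₁+j₂=4  j₁+j₂+J+1=10
(j₁±m₁, j₂±m₂, J±M) = (2,3,2,4,2,5)
P² = 3072/35
sum k=0..2:
  [0] +1/48 = 1/48
  [1] −1/12 = -1/12
  [2] +1/96 = 1/96
S = -5/96
C² = P²·S² = 5/21 ; C = -0.487950

−√(5/21) ≈ -0.487950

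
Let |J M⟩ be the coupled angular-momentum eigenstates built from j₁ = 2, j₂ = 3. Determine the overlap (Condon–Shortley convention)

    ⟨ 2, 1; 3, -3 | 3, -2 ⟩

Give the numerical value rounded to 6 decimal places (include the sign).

j₁+j₂−J=2  J+j₁−j₂=2  J−j₁+j₂=4  j₁+j₂+J+1=9
(j₁±m₁, j₂±m₂, J±M) = (3,1,0,6,1,5)
P² = 960
sum k=0..0:
  [0] +1/48 = 1/48
S = 1/48
C² = P²·S² = 5/12 ; C = +0.645497

+0.645497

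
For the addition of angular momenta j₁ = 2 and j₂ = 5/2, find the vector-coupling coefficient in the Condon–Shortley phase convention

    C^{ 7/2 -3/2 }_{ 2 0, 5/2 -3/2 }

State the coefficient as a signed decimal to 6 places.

j₁+j₂−J=1  J+j₁−j₂=3  J−j₁+j₂=4  j₁+j₂+J+1=9
(j₁±m₁, j₂±m₂, J±M) = (2,2,1,4,2,5)
P² = 512/7
sum k=0..1:
  [0] +1/12 = 1/12
  [1] −1/48 = -1/48
S = 1/16
C² = P²·S² = 2/7 ; C = +0.534522

+√(2/7) = +0.534522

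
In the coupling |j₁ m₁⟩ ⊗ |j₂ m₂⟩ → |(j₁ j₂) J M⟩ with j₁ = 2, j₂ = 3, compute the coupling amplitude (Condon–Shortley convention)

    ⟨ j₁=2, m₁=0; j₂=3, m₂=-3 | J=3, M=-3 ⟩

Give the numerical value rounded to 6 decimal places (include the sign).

+0.645497  (= +√(5/12))

√[7·2!2!4!/9! · 2!2!0!6!0!6!] = √(3840)
  +(−1)^0/∏(0,2,2,0,0,4)! = 1/96  (running 1/96)
⟨..|..⟩ = √(3840)·(1/96) = +0.645497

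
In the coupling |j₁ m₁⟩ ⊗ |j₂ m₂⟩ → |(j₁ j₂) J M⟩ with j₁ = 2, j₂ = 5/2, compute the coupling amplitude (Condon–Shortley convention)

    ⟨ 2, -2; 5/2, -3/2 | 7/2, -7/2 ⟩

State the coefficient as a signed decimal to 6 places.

triangle: 1!×3!×4!/9! = 144/362880
(j±m)!: 0!×4!×1!×4!×0!×7! = 2903040
prefactor² = (2J+1)×Δ×N² = 9216
  k=1: −1/(1!×0!×3!×0!×0!×4!) = -1/144
Σ = -1/144  ⇒  CG² = 9216×(-1/144)² = 4/9
CG = −√(4/9) = -0.666667

−√(4/9) ≈ -0.666667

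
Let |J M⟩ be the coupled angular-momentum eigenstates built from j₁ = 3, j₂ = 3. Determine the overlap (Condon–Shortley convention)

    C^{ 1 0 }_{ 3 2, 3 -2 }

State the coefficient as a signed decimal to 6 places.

j₁+j₂−J=5  J+j₁−j₂=1  J−j₁+j₂=1  j₁+j₂+J+1=8
(j₁±m₁, j₂±m₂, J±M) = (5,1,1,5,1,1)
P² = 900/7
sum k=0..1:
  [0] +1/120 = 1/120
  [1] −1/24 = -1/24
S = -1/30
C² = P²·S² = 1/7 ; C = -0.377964

-0.377964  (= −√(1/7))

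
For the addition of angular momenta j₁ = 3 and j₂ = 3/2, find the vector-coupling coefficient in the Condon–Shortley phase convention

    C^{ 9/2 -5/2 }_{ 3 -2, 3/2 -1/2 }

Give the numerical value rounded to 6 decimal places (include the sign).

j₁+j₂−J=0  J+j₁−j₂=6  J−j₁+j₂=3  j₁+j₂+J+1=10
(j₁±m₁, j₂±m₂, J±M) = (1,5,1,2,2,7)
P² = 28800
sum k=0..0:
  [0] +1/240 = 1/240
S = 1/240
C² = P²·S² = 1/2 ; C = +0.707107

+√(1/2) ≈ +0.707107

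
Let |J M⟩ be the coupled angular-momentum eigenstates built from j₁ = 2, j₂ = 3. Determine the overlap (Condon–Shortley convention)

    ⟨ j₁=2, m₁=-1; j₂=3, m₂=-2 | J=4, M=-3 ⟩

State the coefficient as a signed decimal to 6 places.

j₁+j₂−J=1  J+j₁−j₂=3  J−j₁+j₂=5  j₁+j₂+J+1=10
(j₁±m₁, j₂±m₂, J±M) = (1,3,1,5,1,7)
P² = 6480
sum k=0..1:
  [0] +1/144 = 1/144
  [1] −1/240 = -1/240
S = 1/360
C² = P²·S² = 1/20 ; C = +0.223607

+√(1/20) ≈ +0.223607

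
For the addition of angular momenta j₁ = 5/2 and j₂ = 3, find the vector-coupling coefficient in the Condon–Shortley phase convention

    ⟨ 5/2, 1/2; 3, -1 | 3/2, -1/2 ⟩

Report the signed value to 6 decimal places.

−√(1/105) = -0.097590

j₁+j₂−J=4  J+j₁−j₂=1  J−j₁+j₂=2  j₁+j₂+J+1=8
(j₁±m₁, j₂±m₂, J±M) = (3,2,2,4,1,2)
P² = 192/35
sum k=1..2:
  [1] −1/6 = -1/6
  [2] +1/8 = 1/8
S = -1/24
C² = P²·S² = 1/105 ; C = -0.097590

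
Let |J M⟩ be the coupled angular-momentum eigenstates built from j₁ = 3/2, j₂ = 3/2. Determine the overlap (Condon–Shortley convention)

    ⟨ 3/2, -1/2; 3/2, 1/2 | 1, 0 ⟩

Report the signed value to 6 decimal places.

j₁+j₂−J=2  J+j₁−j₂=1  J−j₁+j₂=1  j₁+j₂+J+1=5
(j₁±m₁, j₂±m₂, J±M) = (1,2,2,1,1,1)
P² = 1/5
sum k=1..2:
  [1] −1/1 = -1
  [2] +1/2 = 1/2
S = -1/2
C² = P²·S² = 1/20 ; C = -0.223607

-0.223607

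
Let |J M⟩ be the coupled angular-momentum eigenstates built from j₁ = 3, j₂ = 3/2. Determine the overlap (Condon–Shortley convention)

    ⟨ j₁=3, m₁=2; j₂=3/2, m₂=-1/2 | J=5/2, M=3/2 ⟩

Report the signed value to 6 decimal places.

+0.267261  (= +√(1/14))

triangle: 2!*4!*1!/8! = 48/40320
(j±m)!: 5!*1!*1!*2!*4!*1! = 5760
prefactor² = (2J+1)*Δ*N² = 288/7
  k=0: +1/(0!*2!*1!*1!*3!*0!) = 1/12
  k=1: −1/(1!*1!*0!*0!*4!*1!) = -1/24
Σ = 1/24  ⇒  CG² = 288/7*1/24² = 1/14
CG = +√(1/14) = +0.267261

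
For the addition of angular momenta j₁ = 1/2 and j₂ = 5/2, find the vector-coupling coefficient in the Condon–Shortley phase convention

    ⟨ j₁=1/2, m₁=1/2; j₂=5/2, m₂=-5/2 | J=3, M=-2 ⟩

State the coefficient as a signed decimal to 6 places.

+√(1/6) ≈ +0.408248

j₁+j₂−J=0  J+j₁−j₂=1  J−j₁+j₂=5  j₁+j₂+J+1=7
(j₁±m₁, j₂±m₂, J±M) = (1,0,0,5,1,5)
P² = 2400
sum k=0..0:
  [0] +1/120 = 1/120
S = 1/120
C² = P²·S² = 1/6 ; C = +0.408248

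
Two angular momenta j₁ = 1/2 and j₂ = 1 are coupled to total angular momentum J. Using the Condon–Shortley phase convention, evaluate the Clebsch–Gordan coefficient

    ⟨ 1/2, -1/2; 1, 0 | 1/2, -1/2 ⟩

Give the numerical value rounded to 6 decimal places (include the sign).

√[2·1!0!1!/3! · 0!1!1!1!0!1!] = √(1/3)
  +(−1)^1/∏(1,0,0,0,0,1)! = -1  (running -1)
⟨..|..⟩ = √(1/3)·(-1) = -0.577350

-0.577350  (= −√(1/3))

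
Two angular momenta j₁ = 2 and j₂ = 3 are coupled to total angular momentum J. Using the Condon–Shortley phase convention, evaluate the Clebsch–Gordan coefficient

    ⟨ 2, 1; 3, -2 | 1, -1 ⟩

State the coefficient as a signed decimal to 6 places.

j₁+j₂−J=4  J+j₁−j₂=0  J−j₁+j₂=2  j₁+j₂+J+1=7
(j₁±m₁, j₂±m₂, J±M) = (3,1,1,5,0,2)
P² = 288/7
sum k=1..1:
  [1] −1/12 = -1/12
S = -1/12
C² = P²·S² = 2/7 ; C = -0.534522

−√(2/7) = -0.534522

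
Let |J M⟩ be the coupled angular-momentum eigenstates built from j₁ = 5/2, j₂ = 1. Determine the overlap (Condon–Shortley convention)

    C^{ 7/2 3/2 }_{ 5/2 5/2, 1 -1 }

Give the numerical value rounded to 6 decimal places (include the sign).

triangle: 0!*5!*2!/8! = 240/40320
(j±m)!: 5!*0!*0!*2!*5!*2! = 57600
prefactor² = (2J+1)*Δ*N² = 19200/7
  k=0: +1/(0!*0!*0!*0!*5!*2!) = 1/240
Σ = 1/240  ⇒  CG² = 19200/7*1/240² = 1/21
CG = +√(1/21) = +0.218218

+√(1/21) ≈ +0.218218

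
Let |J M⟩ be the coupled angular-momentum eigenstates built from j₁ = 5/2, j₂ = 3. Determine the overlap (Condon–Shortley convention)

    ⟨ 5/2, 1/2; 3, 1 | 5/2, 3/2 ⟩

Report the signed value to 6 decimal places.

+√(1/35) ≈ +0.169031

√[6·3!2!3!/9! · 3!2!4!2!4!1!] = √(576/35)
  +(−1)^1/∏(1,2,1,3,1,0)! = -1/12  (running -1/12)
  +(−1)^2/∏(2,1,0,2,2,1)! = 1/8  (running 1/24)
⟨..|..⟩ = √(576/35)·(1/24) = +0.169031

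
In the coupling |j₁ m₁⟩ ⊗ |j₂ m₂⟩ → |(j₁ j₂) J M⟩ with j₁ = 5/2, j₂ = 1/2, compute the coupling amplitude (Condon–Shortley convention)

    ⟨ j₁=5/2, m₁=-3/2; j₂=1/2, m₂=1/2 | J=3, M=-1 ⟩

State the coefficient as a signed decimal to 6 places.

triangle: 0!·5!·1!/7! = 120/5040
(j±m)!: 1!·4!·1!·0!·2!·4! = 1152
prefactor² = (2J+1)·Δ·N² = 192
  k=0: +1/(0!·0!·4!·1!·1!·0!) = 1/24
Σ = 1/24  ⇒  CG² = 192·1/24² = 1/3
CG = +√(1/3) = +0.577350

+0.577350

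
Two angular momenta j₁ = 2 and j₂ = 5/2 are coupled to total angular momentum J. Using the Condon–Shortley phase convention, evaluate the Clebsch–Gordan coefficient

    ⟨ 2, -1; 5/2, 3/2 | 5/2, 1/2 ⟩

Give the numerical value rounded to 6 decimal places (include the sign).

+0.414039

triangle: 2!*2!*3!/8! = 24/40320
(j±m)!: 1!*3!*4!*1!*3!*2! = 1728
prefactor² = (2J+1)*Δ*N² = 216/35
  k=1: −1/(1!*1!*2!*3!*0!*0!) = -1/12
  k=2: +1/(2!*0!*1!*2!*1!*1!) = 1/4
Σ = 1/6  ⇒  CG² = 216/35*1/6² = 6/35
CG = +√(6/35) = +0.414039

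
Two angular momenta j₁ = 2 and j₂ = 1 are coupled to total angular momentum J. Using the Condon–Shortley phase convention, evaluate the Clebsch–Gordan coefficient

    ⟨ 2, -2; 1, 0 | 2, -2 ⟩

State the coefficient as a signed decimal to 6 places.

-0.816497

√[5·1!3!1!/6! · 0!4!1!1!0!4!] = √(24)
  +(−1)^1/∏(1,0,3,0,0,1)! = -1/6  (running -1/6)
⟨..|..⟩ = √(24)·(-1/6) = -0.816497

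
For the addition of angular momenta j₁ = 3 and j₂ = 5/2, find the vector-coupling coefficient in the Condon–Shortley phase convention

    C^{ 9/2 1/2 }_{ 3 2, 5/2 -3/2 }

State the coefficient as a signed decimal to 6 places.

+0.510355  (= +√(361/1386))

triangle: 1!×5!×4!/11! = 2880/39916800
(j±m)!: 5!×1!×1!×4!×5!×4! = 8294400
prefactor² = (2J+1)×Δ×N² = 460800/77
  k=0: +1/(0!×1!×1!×1!×4!×3!) = 1/144
  k=1: −1/(1!×0!×0!×0!×5!×4!) = -1/2880
Σ = 19/2880  ⇒  CG² = 460800/77×19/2880² = 361/1386
CG = +√(361/1386) = +0.510355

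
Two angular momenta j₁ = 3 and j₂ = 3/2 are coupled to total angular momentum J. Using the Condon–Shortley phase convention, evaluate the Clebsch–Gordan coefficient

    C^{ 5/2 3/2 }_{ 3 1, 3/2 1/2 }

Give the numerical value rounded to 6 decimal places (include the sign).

j₁+j₂−J=2  J+j₁−j₂=4  J−j₁+j₂=1  j₁+j₂+J+1=8
(j₁±m₁, j₂±m₂, J±M) = (4,2,2,1,4,1)
P² = 576/35
sum k=1..2:
  [1] −1/6 = -1/6
  [2] +1/48 = 1/48
S = -7/48
C² = P²·S² = 7/20 ; C = -0.591608

-0.591608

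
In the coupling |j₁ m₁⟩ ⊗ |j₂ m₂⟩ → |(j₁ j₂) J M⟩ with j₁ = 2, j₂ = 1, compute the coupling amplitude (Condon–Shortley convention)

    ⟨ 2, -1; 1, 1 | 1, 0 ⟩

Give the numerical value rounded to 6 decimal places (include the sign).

√[3·2!2!0!/5! · 1!3!2!0!1!1!] = √(6/5)
  +(−1)^2/∏(2,0,1,0,1,0)! = 1/2  (running 1/2)
⟨..|..⟩ = √(6/5)·(1/2) = +0.547723

+√(3/10) ≈ +0.547723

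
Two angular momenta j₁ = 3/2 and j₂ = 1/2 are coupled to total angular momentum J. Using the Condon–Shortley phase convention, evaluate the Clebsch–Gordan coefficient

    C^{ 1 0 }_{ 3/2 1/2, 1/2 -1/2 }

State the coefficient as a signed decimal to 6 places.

j₁+j₂−J=1  J+j₁−j₂=2  J−j₁+j₂=0  j₁+j₂+J+1=4
(j₁±m₁, j₂±m₂, J±M) = (2,1,0,1,1,1)
P² = 1/2
sum k=0..0:
  [0] +1/1 = 1
S = 1
C² = P²·S² = 1/2 ; C = +0.707107

+√(1/2) ≈ +0.707107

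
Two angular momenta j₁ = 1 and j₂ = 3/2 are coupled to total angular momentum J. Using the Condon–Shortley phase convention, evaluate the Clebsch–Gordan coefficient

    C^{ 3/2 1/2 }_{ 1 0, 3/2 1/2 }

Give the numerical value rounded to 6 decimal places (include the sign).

j₁+j₂−J=1  J+j₁−j₂=1  J−j₁+j₂=2  j₁+j₂+J+1=5
(j₁±m₁, j₂±m₂, J±M) = (1,1,2,1,2,1)
P² = 4/15
sum k=0..1:
  [0] +1/2 = 1/2
  [1] −1/1 = -1
S = -1/2
C² = P²·S² = 1/15 ; C = -0.258199

-0.258199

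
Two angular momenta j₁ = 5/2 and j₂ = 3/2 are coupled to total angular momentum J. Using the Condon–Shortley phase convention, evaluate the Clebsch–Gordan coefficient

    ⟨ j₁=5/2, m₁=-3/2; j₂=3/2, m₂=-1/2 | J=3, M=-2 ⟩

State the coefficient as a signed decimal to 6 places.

-0.288675  (= −√(1/12))

√[7·1!4!2!/8! · 1!4!1!2!1!5!] = √(48)
  +(−1)^0/∏(0,1,4,1,0,1)! = 1/24  (running 1/24)
  +(−1)^1/∏(1,0,3,0,1,2)! = -1/12  (running -1/24)
⟨..|..⟩ = √(48)·(-1/24) = -0.288675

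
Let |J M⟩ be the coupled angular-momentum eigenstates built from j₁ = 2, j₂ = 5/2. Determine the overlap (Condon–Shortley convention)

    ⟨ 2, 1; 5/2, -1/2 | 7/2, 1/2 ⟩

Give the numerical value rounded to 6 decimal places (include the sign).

+√(14/45) = +0.557773

triangle: 1!·3!·4!/9! = 144/362880
(j±m)!: 3!·1!·2!·3!·4!·3! = 10368
prefactor² = (2J+1)·Δ·N² = 1152/35
  k=0: +1/(0!·1!·1!·2!·2!·2!) = 1/8
  k=1: −1/(1!·0!·0!·1!·3!·3!) = -1/36
Σ = 7/72  ⇒  CG² = 1152/35·7/72² = 14/45
CG = +√(14/45) = +0.557773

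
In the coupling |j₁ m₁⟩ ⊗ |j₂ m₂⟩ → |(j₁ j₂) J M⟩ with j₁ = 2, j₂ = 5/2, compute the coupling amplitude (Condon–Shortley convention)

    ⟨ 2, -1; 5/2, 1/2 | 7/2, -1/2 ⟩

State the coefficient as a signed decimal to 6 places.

−√(14/45) = -0.557773

triangle: 1!·3!·4!/9! = 144/362880
(j±m)!: 1!·3!·3!·2!·3!·4! = 10368
prefactor² = (2J+1)·Δ·N² = 1152/35
  k=0: +1/(0!·1!·3!·3!·0!·1!) = 1/36
  k=1: −1/(1!·0!·2!·2!·1!·2!) = -1/8
Σ = -7/72  ⇒  CG² = 1152/35·(-7/72)² = 14/45
CG = −√(14/45) = -0.557773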